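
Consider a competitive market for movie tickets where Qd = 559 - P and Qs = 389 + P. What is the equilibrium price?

Set Qd = Qs: 559 - P = 389 + P.
170 = 2P, so P* = 85.
Q* = 559 − 1(85) = 474.

P* = 85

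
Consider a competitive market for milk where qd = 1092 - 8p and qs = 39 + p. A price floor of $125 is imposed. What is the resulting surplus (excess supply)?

Equilibrium price would be p* = 117, so the floor at 125 binds.
At p = 125: qd = 92, qs = 164.
Surplus = 164 − 92 = 72.

Surplus = 72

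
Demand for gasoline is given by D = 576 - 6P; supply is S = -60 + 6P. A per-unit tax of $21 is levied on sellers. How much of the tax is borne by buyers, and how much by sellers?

Pre-tax equilibrium: P* = 53, Q* = 258.
Tax on sellers shifts supply to S = -60 + 6(P − 21) = -186 + 6P.
576 - 6P = -186 + 6P gives buyer price Pb = 63.5; sellers receive Ps = 63.5 − 21 = 42.5.
New quantity: Q = 576 − 6(63.5) = 195.
Buyer burden = 63.5 − 53 = 10.5; seller burden = 53 − 42.5 = 10.5.

Buyers bear $10.5, sellers bear $10.5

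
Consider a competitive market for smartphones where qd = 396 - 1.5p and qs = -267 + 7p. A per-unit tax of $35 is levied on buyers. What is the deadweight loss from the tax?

Deadweight loss = 25725/34

Pre-tax equilibrium: p* = 78, q* = 279.
Tax on buyers shifts demand to qd = 396 − 1.5(p + 35) = 343.5 - 1.5p.
343.5 - 1.5p = -267 + 7p gives seller price ps = 1221/17; buyers pay pb = 1221/17 + 35 = 1816/17.
New quantity: q = 396 − 1.5(1816/17) = 4008/17.
DWL = ½ × 35 × (279 − 4008/17) = 25725/34.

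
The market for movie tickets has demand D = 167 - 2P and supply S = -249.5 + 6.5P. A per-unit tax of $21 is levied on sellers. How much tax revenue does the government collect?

Pre-tax equilibrium: P* = 49, Q* = 69.
Tax on sellers shifts supply to S = -249.5 + 6.5(P − 21) = -386 + 6.5P.
167 - 2P = -386 + 6.5P gives buyer price Pb = 1106/17; sellers receive Ps = 1106/17 − 21 = 749/17.
New quantity: Q = 167 − 2(1106/17) = 627/17.
Revenue = 21 × 627/17 = 13167/17.

Tax revenue = 13167/17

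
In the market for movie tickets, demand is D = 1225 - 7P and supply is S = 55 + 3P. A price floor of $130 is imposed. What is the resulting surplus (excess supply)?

Equilibrium price would be P* = 117, so the floor at 130 binds.
At P = 130: D = 315, S = 445.
Surplus = 445 − 315 = 130.

Surplus = 130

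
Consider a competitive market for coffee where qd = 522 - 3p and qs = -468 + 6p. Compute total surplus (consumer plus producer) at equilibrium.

Total surplus = 9216

Equilibrium: 522 - 3p = -468 + 6p gives p* = 110, q* = 192.
Demand choke price: p = 174; supply starts at p = 78.
CS = ½(174 − 110)(192) = 6144; PS = ½(110 − 78)(192) = 3072.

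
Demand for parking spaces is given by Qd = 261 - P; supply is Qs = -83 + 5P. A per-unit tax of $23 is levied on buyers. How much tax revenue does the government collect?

Pre-tax equilibrium: P* = 172/3, Q* = 611/3.
Tax on buyers shifts demand to Qd = 261 − 1(P + 23) = 238 - P.
238 - P = -83 + 5P gives seller price Ps = 53.5; buyers pay Pb = 53.5 + 23 = 76.5.
New quantity: Q = 261 − 1(76.5) = 184.5.
Revenue = 23 × 184.5 = 4243.5.

Tax revenue = 4243.5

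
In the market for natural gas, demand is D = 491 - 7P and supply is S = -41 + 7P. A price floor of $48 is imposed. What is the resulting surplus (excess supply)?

Equilibrium price would be P* = 38, so the floor at 48 binds.
At P = 48: D = 155, S = 295.
Surplus = 295 − 155 = 140.

Surplus = 140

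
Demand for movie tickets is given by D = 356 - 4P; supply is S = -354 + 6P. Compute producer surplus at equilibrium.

Producer surplus = 432

Equilibrium: 356 - 4P = -354 + 6P gives P* = 71, Q* = 72.
Supply starts at P = 59 (where S = 0).
PS = ½(71 − 59)(72) = 432.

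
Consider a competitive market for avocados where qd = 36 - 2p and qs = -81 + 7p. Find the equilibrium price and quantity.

Set qd = qs: 36 - 2p = -81 + 7p.
117 = 9p, so p* = 13.
q* = 36 − 2(13) = 10.

p* = 13, q* = 10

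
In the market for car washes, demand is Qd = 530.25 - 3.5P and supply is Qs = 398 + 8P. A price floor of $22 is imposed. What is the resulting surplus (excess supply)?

Surplus = 120.75

Equilibrium price would be P* = 11.5, so the floor at 22 binds.
At P = 22: Qd = 453.25, Qs = 574.
Surplus = 574 − 453.25 = 120.75.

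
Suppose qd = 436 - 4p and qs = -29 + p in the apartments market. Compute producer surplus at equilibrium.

Equilibrium: 436 - 4p = -29 + p gives p* = 93, q* = 64.
Supply starts at p = 29 (where qs = 0).
PS = ½(93 − 29)(64) = 2048.

Producer surplus = 2048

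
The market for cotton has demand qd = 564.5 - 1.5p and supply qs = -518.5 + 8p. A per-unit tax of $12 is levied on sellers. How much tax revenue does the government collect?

Pre-tax equilibrium: p* = 114, q* = 393.5.
Tax on sellers shifts supply to qs = -518.5 + 8(p − 12) = -614.5 + 8p.
564.5 - 1.5p = -614.5 + 8p gives buyer price pb = 2358/19; sellers receive ps = 2358/19 − 12 = 2130/19.
New quantity: q = 564.5 − 1.5(2358/19) = 14377/38.
Revenue = 12 × 14377/38 = 86262/19.

Tax revenue = 86262/19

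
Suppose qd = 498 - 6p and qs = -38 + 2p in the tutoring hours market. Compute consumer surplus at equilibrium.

Equilibrium: 498 - 6p = -38 + 2p gives p* = 67, q* = 96.
Demand choke price (qd = 0): p = 83.
CS = ½(83 − 67)(96) = 768.

Consumer surplus = 768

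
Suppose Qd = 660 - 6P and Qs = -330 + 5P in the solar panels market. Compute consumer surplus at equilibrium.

Consumer surplus = 1200

Equilibrium: 660 - 6P = -330 + 5P gives P* = 90, Q* = 120.
Demand choke price (Qd = 0): P = 110.
CS = ½(110 − 90)(120) = 1200.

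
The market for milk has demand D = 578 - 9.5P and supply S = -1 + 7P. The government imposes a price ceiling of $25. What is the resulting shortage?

Shortage = 166.5

Equilibrium price would be P* = 386/11, so the ceiling at 25 binds.
At P = 25: D = 578 − 9.5(25) = 340.5, S = -1 + 7(25) = 174.
Shortage = 340.5 − 174 = 166.5.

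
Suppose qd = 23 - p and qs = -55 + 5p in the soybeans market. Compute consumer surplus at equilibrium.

Equilibrium: 23 - p = -55 + 5p gives p* = 13, q* = 10.
Demand choke price (qd = 0): p = 23.
CS = ½(23 − 13)(10) = 50.

Consumer surplus = 50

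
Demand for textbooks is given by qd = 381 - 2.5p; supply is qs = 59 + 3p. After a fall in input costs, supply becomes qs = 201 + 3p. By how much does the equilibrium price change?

Original equilibrium: p* = 644/11, q* = 2581/11.
New equilibrium: 381 - 2.5p = 201 + 3p, so 180 = 5.5p and p' = 360/11; q' = 381 − 2.5(360/11) = 3291/11.
Change in price: 360/11 − 644/11 = -284/11.

Δp = -284/11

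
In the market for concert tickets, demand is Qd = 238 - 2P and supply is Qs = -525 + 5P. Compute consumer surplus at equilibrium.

Equilibrium: 238 - 2P = -525 + 5P gives P* = 109, Q* = 20.
Demand choke price (Qd = 0): P = 119.
CS = ½(119 − 109)(20) = 100.

Consumer surplus = 100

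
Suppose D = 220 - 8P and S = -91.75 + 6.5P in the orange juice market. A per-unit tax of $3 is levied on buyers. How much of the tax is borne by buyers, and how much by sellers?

Buyers bear 39/29, sellers bear 48/29

Pre-tax equilibrium: P* = 21.5, Q* = 48.
Tax on buyers shifts demand to D = 220 − 8(P + 3) = 196 - 8P.
196 - 8P = -91.75 + 6.5P gives seller price Ps = 1151/58; buyers pay Pb = 1151/58 + 3 = 1325/58.
New quantity: Q = 220 − 8(1325/58) = 1080/29.
Buyer burden = 1325/58 − 21.5 = 39/29; seller burden = 21.5 − 1151/58 = 48/29.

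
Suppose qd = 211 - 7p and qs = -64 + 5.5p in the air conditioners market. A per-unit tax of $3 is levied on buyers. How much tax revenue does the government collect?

Tax revenue = 143.28

Pre-tax equilibrium: p* = 22, q* = 57.
Tax on buyers shifts demand to qd = 211 − 7(p + 3) = 190 - 7p.
190 - 7p = -64 + 5.5p gives seller price ps = 20.32; buyers pay pb = 20.32 + 3 = 23.32.
New quantity: q = 211 − 7(23.32) = 47.76.
Revenue = 3 × 47.76 = 143.28.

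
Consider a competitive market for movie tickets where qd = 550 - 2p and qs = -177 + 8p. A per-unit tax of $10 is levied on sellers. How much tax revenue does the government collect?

Pre-tax equilibrium: p* = 72.7, q* = 404.6.
Tax on sellers shifts supply to qs = -177 + 8(p − 10) = -257 + 8p.
550 - 2p = -257 + 8p gives buyer price pb = 80.7; sellers receive ps = 80.7 − 10 = 70.7.
New quantity: q = 550 − 2(80.7) = 388.6.
Revenue = 10 × 388.6 = 3886.

Tax revenue = 3886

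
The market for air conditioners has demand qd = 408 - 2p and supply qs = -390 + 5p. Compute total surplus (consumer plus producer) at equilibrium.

Total surplus = 11340

Equilibrium: 408 - 2p = -390 + 5p gives p* = 114, q* = 180.
Demand choke price: p = 204; supply starts at p = 78.
CS = ½(204 − 114)(180) = 8100; PS = ½(114 − 78)(180) = 3240.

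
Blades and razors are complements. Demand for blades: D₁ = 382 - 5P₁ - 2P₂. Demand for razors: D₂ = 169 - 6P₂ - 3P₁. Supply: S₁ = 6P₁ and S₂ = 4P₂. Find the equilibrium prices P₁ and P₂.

P₁ = 1741/52, P₂ = 713/104

Market 1: 382 - 5P₁ - 2P₂ = 6P₁ → 11P₁ + 2P₂ = 382.
Market 2: 10P₂ + 3P₁ = 169.
Eliminating P₂: 10×(1) − 2×(2) gives 104P₁ = 3482, so P₁ = 1741/52.
Back-substitute into (2): P₂ = (169 − 3×1741/52) / 10 = 713/104.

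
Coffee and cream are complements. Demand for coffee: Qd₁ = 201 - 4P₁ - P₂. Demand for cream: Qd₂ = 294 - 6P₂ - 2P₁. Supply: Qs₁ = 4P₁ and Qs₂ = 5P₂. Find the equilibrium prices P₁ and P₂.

Market 1: 201 - 4P₁ - P₂ = 4P₁ → 8P₁ + P₂ = 201.
Market 2: 11P₂ + 2P₁ = 294.
Eliminating P₂: 11×(1) − 1×(2) gives 86P₁ = 1917, so P₁ = 1917/86.
Back-substitute into (2): P₂ = (294 − 2×1917/86) / 11 = 975/43.

P₁ = 1917/86, P₂ = 975/43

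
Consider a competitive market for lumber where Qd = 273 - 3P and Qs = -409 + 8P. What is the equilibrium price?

Set Qd = Qs: 273 - 3P = -409 + 8P.
682 = 11P, so P* = 62.
Q* = 273 − 3(62) = 87.

P* = 62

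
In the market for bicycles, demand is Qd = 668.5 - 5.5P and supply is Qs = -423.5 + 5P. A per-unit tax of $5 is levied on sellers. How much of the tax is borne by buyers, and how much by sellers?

Buyers bear 50/21, sellers bear 55/21

Pre-tax equilibrium: P* = 104, Q* = 96.5.
Tax on sellers shifts supply to Qs = -423.5 + 5(P − 5) = -448.5 + 5P.
668.5 - 5.5P = -448.5 + 5P gives buyer price Pb = 2234/21; sellers receive Ps = 2234/21 − 5 = 2129/21.
New quantity: Q = 668.5 − 5.5(2234/21) = 3503/42.
Buyer burden = 2234/21 − 104 = 50/21; seller burden = 104 − 2129/21 = 55/21.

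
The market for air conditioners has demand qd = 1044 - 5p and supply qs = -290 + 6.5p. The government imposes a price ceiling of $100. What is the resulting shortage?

Shortage = 184

Equilibrium price would be p* = 116, so the ceiling at 100 binds.
At p = 100: qd = 1044 − 5(100) = 544, qs = -290 + 6.5(100) = 360.
Shortage = 544 − 360 = 184.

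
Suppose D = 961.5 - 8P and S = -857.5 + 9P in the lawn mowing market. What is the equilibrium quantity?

Q* = 105.5

Set D = S: 961.5 - 8P = -857.5 + 9P.
1819 = 17P, so P* = 107.
Q* = 961.5 − 8(107) = 105.5.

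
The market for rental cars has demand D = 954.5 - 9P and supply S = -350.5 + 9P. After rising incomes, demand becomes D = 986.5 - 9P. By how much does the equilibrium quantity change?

ΔQ = 16

Original equilibrium: P* = 72.5, Q* = 302.
New equilibrium: 986.5 - 9P = -350.5 + 9P, so 1337 = 18P and P' = 1337/18; Q' = 986.5 − 9(1337/18) = 318.
Change in quantity: 318 − 302 = 16.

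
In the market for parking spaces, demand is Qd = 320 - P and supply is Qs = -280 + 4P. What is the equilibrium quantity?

Set Qd = Qs: 320 - P = -280 + 4P.
600 = 5P, so P* = 120.
Q* = 320 − 1(120) = 200.

Q* = 200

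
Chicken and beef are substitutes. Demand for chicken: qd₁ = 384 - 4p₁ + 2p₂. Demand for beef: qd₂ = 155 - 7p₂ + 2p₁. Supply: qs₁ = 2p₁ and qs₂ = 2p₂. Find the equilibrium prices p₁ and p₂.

p₁ = 75.32, p₂ = 33.96

Market 1: 384 - 4p₁ + 2p₂ = 2p₁ → 6p₁ - 2p₂ = 384.
Market 2: 9p₂ - 2p₁ = 155.
Eliminating p₂: 9×(1) + 2×(2) gives 50p₁ = 3766, so p₁ = 75.32.
Back-substitute into (2): p₂ = (155 + 2×75.32) / 9 = 33.96.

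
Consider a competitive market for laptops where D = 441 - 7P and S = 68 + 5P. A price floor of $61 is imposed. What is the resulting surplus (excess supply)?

Equilibrium price would be P* = 373/12, so the floor at 61 binds.
At P = 61: D = 14, S = 373.
Surplus = 373 − 14 = 359.

Surplus = 359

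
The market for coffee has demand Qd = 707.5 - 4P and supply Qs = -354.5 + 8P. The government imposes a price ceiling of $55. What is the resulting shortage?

Shortage = 402

Equilibrium price would be P* = 88.5, so the ceiling at 55 binds.
At P = 55: Qd = 707.5 − 4(55) = 487.5, Qs = -354.5 + 8(55) = 85.5.
Shortage = 487.5 − 85.5 = 402.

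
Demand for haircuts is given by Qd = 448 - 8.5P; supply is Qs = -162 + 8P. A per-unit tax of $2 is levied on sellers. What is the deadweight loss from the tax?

Deadweight loss = 272/33

Pre-tax equilibrium: P* = 1220/33, Q* = 4414/33.
Tax on sellers shifts supply to Qs = -162 + 8(P − 2) = -178 + 8P.
448 - 8.5P = -178 + 8P gives buyer price Pb = 1252/33; sellers receive Ps = 1252/33 − 2 = 1186/33.
New quantity: Q = 448 − 8.5(1252/33) = 4142/33.
DWL = ½ × 2 × (4414/33 − 4142/33) = 272/33.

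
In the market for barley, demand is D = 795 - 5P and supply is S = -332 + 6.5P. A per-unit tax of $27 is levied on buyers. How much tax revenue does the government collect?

Tax revenue = 142020/23

Pre-tax equilibrium: P* = 98, Q* = 305.
Tax on buyers shifts demand to D = 795 − 5(P + 27) = 660 - 5P.
660 - 5P = -332 + 6.5P gives seller price Ps = 1984/23; buyers pay Pb = 1984/23 + 27 = 2605/23.
New quantity: Q = 795 − 5(2605/23) = 5260/23.
Revenue = 27 × 5260/23 = 142020/23.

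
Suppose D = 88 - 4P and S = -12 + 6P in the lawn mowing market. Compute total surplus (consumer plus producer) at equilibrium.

Total surplus = 480

Equilibrium: 88 - 4P = -12 + 6P gives P* = 10, Q* = 48.
Demand choke price: P = 22; supply starts at P = 2.
CS = ½(22 − 10)(48) = 288; PS = ½(10 − 2)(48) = 192.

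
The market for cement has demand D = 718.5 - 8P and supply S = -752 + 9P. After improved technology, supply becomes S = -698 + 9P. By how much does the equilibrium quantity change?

ΔQ = 432/17

Original equilibrium: P* = 86.5, Q* = 26.5.
New equilibrium: 718.5 - 8P = -698 + 9P, so 1416.5 = 17P and P' = 2833/34; Q' = 718.5 − 8(2833/34) = 1765/34.
Change in quantity: 1765/34 − 26.5 = 432/17.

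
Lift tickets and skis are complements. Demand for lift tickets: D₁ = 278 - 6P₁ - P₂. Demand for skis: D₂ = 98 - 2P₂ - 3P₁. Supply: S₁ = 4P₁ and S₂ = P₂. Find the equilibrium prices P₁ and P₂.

Market 1: 278 - 6P₁ - P₂ = 4P₁ → 10P₁ + P₂ = 278.
Market 2: 3P₂ + 3P₁ = 98.
Eliminating P₂: 3×(1) − 1×(2) gives 27P₁ = 736, so P₁ = 736/27.
Back-substitute into (2): P₂ = (98 − 3×736/27) / 3 = 146/27.

P₁ = 736/27, P₂ = 146/27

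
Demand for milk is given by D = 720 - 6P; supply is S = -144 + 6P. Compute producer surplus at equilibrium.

Producer surplus = 6912

Equilibrium: 720 - 6P = -144 + 6P gives P* = 72, Q* = 288.
Supply starts at P = 24 (where S = 0).
PS = ½(72 − 24)(288) = 6912.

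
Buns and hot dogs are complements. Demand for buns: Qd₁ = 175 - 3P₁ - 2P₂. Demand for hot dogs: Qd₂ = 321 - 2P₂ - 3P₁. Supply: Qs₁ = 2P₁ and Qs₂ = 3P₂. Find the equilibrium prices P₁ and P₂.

P₁ = 233/19, P₂ = 1080/19

Market 1: 175 - 3P₁ - 2P₂ = 2P₁ → 5P₁ + 2P₂ = 175.
Market 2: 5P₂ + 3P₁ = 321.
Eliminating P₂: 5×(1) − 2×(2) gives 19P₁ = 233, so P₁ = 233/19.
Back-substitute into (2): P₂ = (321 − 3×233/19) / 5 = 1080/19.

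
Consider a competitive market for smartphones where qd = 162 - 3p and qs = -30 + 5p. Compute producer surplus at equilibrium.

Producer surplus = 810

Equilibrium: 162 - 3p = -30 + 5p gives p* = 24, q* = 90.
Supply starts at p = 6 (where qs = 0).
PS = ½(24 − 6)(90) = 810.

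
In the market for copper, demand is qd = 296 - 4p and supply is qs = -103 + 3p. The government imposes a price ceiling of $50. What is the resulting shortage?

Equilibrium price would be p* = 57, so the ceiling at 50 binds.
At p = 50: qd = 296 − 4(50) = 96, qs = -103 + 3(50) = 47.
Shortage = 96 − 47 = 49.

Shortage = 49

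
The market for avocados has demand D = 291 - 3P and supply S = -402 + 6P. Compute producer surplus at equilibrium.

Producer surplus = 300

Equilibrium: 291 - 3P = -402 + 6P gives P* = 77, Q* = 60.
Supply starts at P = 67 (where S = 0).
PS = ½(77 − 67)(60) = 300.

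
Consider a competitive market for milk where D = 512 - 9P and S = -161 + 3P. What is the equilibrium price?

Set D = S: 512 - 9P = -161 + 3P.
673 = 12P, so P* = 673/12.
Q* = 512 − 9(673/12) = 7.25.

P* = 673/12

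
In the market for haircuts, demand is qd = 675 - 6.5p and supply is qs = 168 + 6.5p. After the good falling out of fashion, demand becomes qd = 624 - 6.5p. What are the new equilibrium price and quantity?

Original equilibrium: p* = 39, q* = 421.5.
New equilibrium: 624 - 6.5p = 168 + 6.5p, so 456 = 13p and p' = 456/13; q' = 624 − 6.5(456/13) = 396.

p' = 456/13, q' = 396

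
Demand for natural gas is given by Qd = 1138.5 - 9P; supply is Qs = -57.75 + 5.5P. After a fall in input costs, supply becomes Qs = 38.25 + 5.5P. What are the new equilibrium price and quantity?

Original equilibrium: P* = 82.5, Q* = 396.
New equilibrium: 1138.5 - 9P = 38.25 + 5.5P, so 1100.25 = 14.5P and P' = 4401/58; Q' = 1138.5 − 9(4401/58) = 13212/29.

P' = 4401/58, Q' = 13212/29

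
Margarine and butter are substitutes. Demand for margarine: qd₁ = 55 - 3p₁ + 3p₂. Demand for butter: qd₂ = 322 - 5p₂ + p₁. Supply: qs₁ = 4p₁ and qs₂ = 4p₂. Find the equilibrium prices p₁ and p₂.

p₁ = 24.35, p₂ = 2309/60

Market 1: 55 - 3p₁ + 3p₂ = 4p₁ → 7p₁ - 3p₂ = 55.
Market 2: 9p₂ - p₁ = 322.
Eliminating p₂: 9×(1) + 3×(2) gives 60p₁ = 1461, so p₁ = 24.35.
Back-substitute into (2): p₂ = (322 + 1×24.35) / 9 = 2309/60.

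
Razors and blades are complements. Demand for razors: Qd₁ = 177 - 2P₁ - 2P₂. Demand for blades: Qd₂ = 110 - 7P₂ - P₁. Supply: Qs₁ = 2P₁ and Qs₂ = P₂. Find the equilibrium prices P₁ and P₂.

P₁ = 598/15, P₂ = 263/30

Market 1: 177 - 2P₁ - 2P₂ = 2P₁ → 4P₁ + 2P₂ = 177.
Market 2: 8P₂ + P₁ = 110.
Eliminating P₂: 8×(1) − 2×(2) gives 30P₁ = 1196, so P₁ = 598/15.
Back-substitute into (2): P₂ = (110 − 1×598/15) / 8 = 263/30.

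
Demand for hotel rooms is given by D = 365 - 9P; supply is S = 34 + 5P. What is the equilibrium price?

P* = 331/14

Set D = S: 365 - 9P = 34 + 5P.
331 = 14P, so P* = 331/14.
Q* = 365 − 9(331/14) = 2131/14.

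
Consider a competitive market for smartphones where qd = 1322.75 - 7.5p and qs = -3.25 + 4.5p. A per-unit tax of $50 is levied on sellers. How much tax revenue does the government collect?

Tax revenue = 17668.75

Pre-tax equilibrium: p* = 110.5, q* = 494.
Tax on sellers shifts supply to qs = -3.25 + 4.5(p − 50) = -228.25 + 4.5p.
1322.75 - 7.5p = -228.25 + 4.5p gives buyer price pb = 129.25; sellers receive ps = 129.25 − 50 = 79.25.
New quantity: q = 1322.75 − 7.5(129.25) = 353.375.
Revenue = 50 × 353.375 = 17668.75.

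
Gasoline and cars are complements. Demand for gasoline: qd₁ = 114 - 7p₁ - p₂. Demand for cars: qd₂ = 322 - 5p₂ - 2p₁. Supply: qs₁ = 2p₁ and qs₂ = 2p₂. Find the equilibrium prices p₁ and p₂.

p₁ = 476/61, p₂ = 2670/61

Market 1: 114 - 7p₁ - p₂ = 2p₁ → 9p₁ + p₂ = 114.
Market 2: 7p₂ + 2p₁ = 322.
Eliminating p₂: 7×(1) − 1×(2) gives 61p₁ = 476, so p₁ = 476/61.
Back-substitute into (2): p₂ = (322 − 2×476/61) / 7 = 2670/61.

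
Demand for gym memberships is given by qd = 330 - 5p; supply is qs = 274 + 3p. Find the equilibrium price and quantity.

Set qd = qs: 330 - 5p = 274 + 3p.
56 = 8p, so p* = 7.
q* = 330 − 5(7) = 295.

p* = 7, q* = 295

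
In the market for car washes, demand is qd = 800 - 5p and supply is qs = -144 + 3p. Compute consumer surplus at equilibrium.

Consumer surplus = 4410

Equilibrium: 800 - 5p = -144 + 3p gives p* = 118, q* = 210.
Demand choke price (qd = 0): p = 160.
CS = ½(160 − 118)(210) = 4410.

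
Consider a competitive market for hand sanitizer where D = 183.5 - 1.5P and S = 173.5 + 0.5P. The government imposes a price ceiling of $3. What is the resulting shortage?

Equilibrium price would be P* = 5, so the ceiling at 3 binds.
At P = 3: D = 183.5 − 1.5(3) = 179, S = 173.5 + 0.5(3) = 175.
Shortage = 179 − 175 = 4.

Shortage = 4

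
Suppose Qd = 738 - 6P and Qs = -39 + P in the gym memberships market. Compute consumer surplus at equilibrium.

Consumer surplus = 432

Equilibrium: 738 - 6P = -39 + P gives P* = 111, Q* = 72.
Demand choke price (Qd = 0): P = 123.
CS = ½(123 − 111)(72) = 432.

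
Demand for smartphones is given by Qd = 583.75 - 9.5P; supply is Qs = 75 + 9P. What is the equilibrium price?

P* = 27.5

Set Qd = Qs: 583.75 - 9.5P = 75 + 9P.
508.75 = 18.5P, so P* = 27.5.
Q* = 583.75 − 9.5(27.5) = 322.5.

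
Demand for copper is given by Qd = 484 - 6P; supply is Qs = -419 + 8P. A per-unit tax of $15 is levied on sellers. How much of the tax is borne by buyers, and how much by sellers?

Pre-tax equilibrium: P* = 64.5, Q* = 97.
Tax on sellers shifts supply to Qs = -419 + 8(P − 15) = -539 + 8P.
484 - 6P = -539 + 8P gives buyer price Pb = 1023/14; sellers receive Ps = 1023/14 − 15 = 813/14.
New quantity: Q = 484 − 6(1023/14) = 319/7.
Buyer burden = 1023/14 − 64.5 = 60/7; seller burden = 64.5 − 813/14 = 45/7.

Buyers bear 60/7, sellers bear 45/7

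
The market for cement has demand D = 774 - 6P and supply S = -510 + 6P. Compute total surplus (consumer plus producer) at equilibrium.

Equilibrium: 774 - 6P = -510 + 6P gives P* = 107, Q* = 132.
Demand choke price: P = 129; supply starts at P = 85.
CS = ½(129 − 107)(132) = 1452; PS = ½(107 − 85)(132) = 1452.

Total surplus = 2904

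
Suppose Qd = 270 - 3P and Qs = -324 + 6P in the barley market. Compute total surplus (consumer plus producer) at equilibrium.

Total surplus = 1296

Equilibrium: 270 - 3P = -324 + 6P gives P* = 66, Q* = 72.
Demand choke price: P = 90; supply starts at P = 54.
CS = ½(90 − 66)(72) = 864; PS = ½(66 − 54)(72) = 432.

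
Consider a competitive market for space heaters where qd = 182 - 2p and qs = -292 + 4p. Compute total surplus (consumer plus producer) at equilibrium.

Equilibrium: 182 - 2p = -292 + 4p gives p* = 79, q* = 24.
Demand choke price: p = 91; supply starts at p = 73.
CS = ½(91 − 79)(24) = 144; PS = ½(79 − 73)(24) = 72.

Total surplus = 216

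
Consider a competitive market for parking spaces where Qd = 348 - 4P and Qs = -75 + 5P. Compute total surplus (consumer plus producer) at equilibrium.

Total surplus = 5760

Equilibrium: 348 - 4P = -75 + 5P gives P* = 47, Q* = 160.
Demand choke price: P = 87; supply starts at P = 15.
CS = ½(87 − 47)(160) = 3200; PS = ½(47 − 15)(160) = 2560.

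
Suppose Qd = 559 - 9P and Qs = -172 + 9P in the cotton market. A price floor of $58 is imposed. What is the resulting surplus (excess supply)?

Equilibrium price would be P* = 731/18, so the floor at 58 binds.
At P = 58: Qd = 37, Qs = 350.
Surplus = 350 − 37 = 313.

Surplus = 313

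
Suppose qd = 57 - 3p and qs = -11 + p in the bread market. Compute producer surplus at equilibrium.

Producer surplus = 18

Equilibrium: 57 - 3p = -11 + p gives p* = 17, q* = 6.
Supply starts at p = 11 (where qs = 0).
PS = ½(17 − 11)(6) = 18.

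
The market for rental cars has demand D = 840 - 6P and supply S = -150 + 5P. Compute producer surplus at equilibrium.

Equilibrium: 840 - 6P = -150 + 5P gives P* = 90, Q* = 300.
Supply starts at P = 30 (where S = 0).
PS = ½(90 − 30)(300) = 9000.

Producer surplus = 9000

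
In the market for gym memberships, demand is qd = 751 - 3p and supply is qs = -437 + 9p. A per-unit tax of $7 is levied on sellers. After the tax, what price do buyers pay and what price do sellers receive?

Buyers pay $104.25, sellers receive $97.25

Pre-tax equilibrium: p* = 99, q* = 454.
Tax on sellers shifts supply to qs = -437 + 9(p − 7) = -500 + 9p.
751 - 3p = -500 + 9p gives buyer price pb = 104.25; sellers receive ps = 104.25 − 7 = 97.25.
New quantity: q = 751 − 3(104.25) = 438.25.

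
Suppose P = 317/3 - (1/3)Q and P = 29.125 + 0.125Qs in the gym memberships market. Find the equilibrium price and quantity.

P* = 50, Q* = 167

Set the two price expressions equal: 317/3 - (1/3)Q = 29.125 + 0.125Q.
1837/24 = (11/24)Q, so Q* = 167.
P* = 317/3 − (1/3)(167) = 50.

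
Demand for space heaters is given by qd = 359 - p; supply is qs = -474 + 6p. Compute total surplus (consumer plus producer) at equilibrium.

Total surplus = 33600

Equilibrium: 359 - p = -474 + 6p gives p* = 119, q* = 240.
Demand choke price: p = 359; supply starts at p = 79.
CS = ½(359 − 119)(240) = 28800; PS = ½(119 − 79)(240) = 4800.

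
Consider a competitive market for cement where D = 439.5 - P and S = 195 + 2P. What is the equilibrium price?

P* = 81.5

Set D = S: 439.5 - P = 195 + 2P.
244.5 = 3P, so P* = 81.5.
Q* = 439.5 − 1(81.5) = 358.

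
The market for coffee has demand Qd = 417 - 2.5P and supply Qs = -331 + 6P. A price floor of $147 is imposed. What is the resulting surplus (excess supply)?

Surplus = 501.5

Equilibrium price would be P* = 88, so the floor at 147 binds.
At P = 147: Qd = 49.5, Qs = 551.
Surplus = 551 − 49.5 = 501.5.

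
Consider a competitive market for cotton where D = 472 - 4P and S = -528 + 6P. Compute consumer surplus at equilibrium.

Equilibrium: 472 - 4P = -528 + 6P gives P* = 100, Q* = 72.
Demand choke price (D = 0): P = 118.
CS = ½(118 − 100)(72) = 648.

Consumer surplus = 648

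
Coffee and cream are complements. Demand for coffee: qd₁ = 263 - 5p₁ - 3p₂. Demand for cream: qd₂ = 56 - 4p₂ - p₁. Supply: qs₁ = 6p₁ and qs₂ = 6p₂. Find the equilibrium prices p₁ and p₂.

p₁ = 2462/107, p₂ = 353/107

Market 1: 263 - 5p₁ - 3p₂ = 6p₁ → 11p₁ + 3p₂ = 263.
Market 2: 10p₂ + p₁ = 56.
Eliminating p₂: 10×(1) − 3×(2) gives 107p₁ = 2462, so p₁ = 2462/107.
Back-substitute into (2): p₂ = (56 − 1×2462/107) / 10 = 353/107.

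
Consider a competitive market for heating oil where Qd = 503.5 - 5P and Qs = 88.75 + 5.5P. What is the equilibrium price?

P* = 39.5

Set Qd = Qs: 503.5 - 5P = 88.75 + 5.5P.
414.75 = 10.5P, so P* = 39.5.
Q* = 503.5 − 5(39.5) = 306.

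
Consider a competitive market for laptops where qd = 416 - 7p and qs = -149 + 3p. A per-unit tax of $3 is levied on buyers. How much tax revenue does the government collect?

Pre-tax equilibrium: p* = 56.5, q* = 20.5.
Tax on buyers shifts demand to qd = 416 − 7(p + 3) = 395 - 7p.
395 - 7p = -149 + 3p gives seller price ps = 54.4; buyers pay pb = 54.4 + 3 = 57.4.
New quantity: q = 416 − 7(57.4) = 14.2.
Revenue = 3 × 14.2 = 42.6.

Tax revenue = 42.6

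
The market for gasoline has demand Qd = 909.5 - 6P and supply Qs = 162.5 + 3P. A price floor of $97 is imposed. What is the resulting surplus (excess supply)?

Equilibrium price would be P* = 83, so the floor at 97 binds.
At P = 97: Qd = 327.5, Qs = 453.5.
Surplus = 453.5 − 327.5 = 126.

Surplus = 126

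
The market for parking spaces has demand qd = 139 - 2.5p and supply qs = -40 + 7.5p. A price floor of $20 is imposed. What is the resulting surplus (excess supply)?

Equilibrium price would be p* = 17.9, so the floor at 20 binds.
At p = 20: qd = 89, qs = 110.
Surplus = 110 − 89 = 21.

Surplus = 21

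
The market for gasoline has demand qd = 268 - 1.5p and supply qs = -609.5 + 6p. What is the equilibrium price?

p* = 117

Set qd = qs: 268 - 1.5p = -609.5 + 6p.
877.5 = 7.5p, so p* = 117.
q* = 268 − 1.5(117) = 92.5.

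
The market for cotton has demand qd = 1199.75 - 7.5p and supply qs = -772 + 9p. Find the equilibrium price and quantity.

Set qd = qs: 1199.75 - 7.5p = -772 + 9p.
1971.75 = 16.5p, so p* = 119.5.
q* = 1199.75 − 7.5(119.5) = 303.5.

p* = 119.5, q* = 303.5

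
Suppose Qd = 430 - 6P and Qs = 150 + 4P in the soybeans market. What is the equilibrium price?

P* = 28

Set Qd = Qs: 430 - 6P = 150 + 4P.
280 = 10P, so P* = 28.
Q* = 430 − 6(28) = 262.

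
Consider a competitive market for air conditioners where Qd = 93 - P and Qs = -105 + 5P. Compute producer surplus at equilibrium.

Producer surplus = 360

Equilibrium: 93 - P = -105 + 5P gives P* = 33, Q* = 60.
Supply starts at P = 21 (where Qs = 0).
PS = ½(33 − 21)(60) = 360.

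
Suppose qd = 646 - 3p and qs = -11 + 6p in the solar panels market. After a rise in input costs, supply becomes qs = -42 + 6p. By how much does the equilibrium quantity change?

Original equilibrium: p* = 73, q* = 427.
New equilibrium: 646 - 3p = -42 + 6p, so 688 = 9p and p' = 688/9; q' = 646 − 3(688/9) = 1250/3.
Change in quantity: 1250/3 − 427 = -31/3.

Δq = -31/3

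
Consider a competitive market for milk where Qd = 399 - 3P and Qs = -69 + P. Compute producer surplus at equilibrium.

Producer surplus = 1152

Equilibrium: 399 - 3P = -69 + P gives P* = 117, Q* = 48.
Supply starts at P = 69 (where Qs = 0).
PS = ½(117 − 69)(48) = 1152.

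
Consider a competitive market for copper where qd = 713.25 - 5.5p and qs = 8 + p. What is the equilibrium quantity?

q* = 116.5

Set qd = qs: 713.25 - 5.5p = 8 + p.
705.25 = 6.5p, so p* = 108.5.
q* = 713.25 − 5.5(108.5) = 116.5.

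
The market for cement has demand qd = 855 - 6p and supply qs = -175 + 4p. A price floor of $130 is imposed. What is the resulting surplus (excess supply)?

Surplus = 270

Equilibrium price would be p* = 103, so the floor at 130 binds.
At p = 130: qd = 75, qs = 345.
Surplus = 345 − 75 = 270.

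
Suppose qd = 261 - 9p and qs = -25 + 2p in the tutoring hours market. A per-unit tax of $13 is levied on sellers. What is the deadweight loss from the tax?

Pre-tax equilibrium: p* = 26, q* = 27.
Tax on sellers shifts supply to qs = -25 + 2(p − 13) = -51 + 2p.
261 - 9p = -51 + 2p gives buyer price pb = 312/11; sellers receive ps = 312/11 − 13 = 169/11.
New quantity: q = 261 − 9(312/11) = 63/11.
DWL = ½ × 13 × (27 − 63/11) = 1521/11.

Deadweight loss = 1521/11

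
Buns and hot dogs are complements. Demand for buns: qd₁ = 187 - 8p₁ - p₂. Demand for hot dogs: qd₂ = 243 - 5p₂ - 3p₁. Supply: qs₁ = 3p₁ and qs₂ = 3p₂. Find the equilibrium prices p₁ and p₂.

Market 1: 187 - 8p₁ - p₂ = 3p₁ → 11p₁ + p₂ = 187.
Market 2: 8p₂ + 3p₁ = 243.
Eliminating p₂: 8×(1) − 1×(2) gives 85p₁ = 1253, so p₁ = 1253/85.
Back-substitute into (2): p₂ = (243 − 3×1253/85) / 8 = 2112/85.

p₁ = 1253/85, p₂ = 2112/85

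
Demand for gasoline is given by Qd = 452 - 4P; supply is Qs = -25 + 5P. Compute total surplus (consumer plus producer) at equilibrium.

Equilibrium: 452 - 4P = -25 + 5P gives P* = 53, Q* = 240.
Demand choke price: P = 113; supply starts at P = 5.
CS = ½(113 − 53)(240) = 7200; PS = ½(53 − 5)(240) = 5760.

Total surplus = 12960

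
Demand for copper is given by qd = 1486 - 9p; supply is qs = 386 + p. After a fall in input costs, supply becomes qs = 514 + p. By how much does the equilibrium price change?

Δp = -12.8

Original equilibrium: p* = 110, q* = 496.
New equilibrium: 1486 - 9p = 514 + p, so 972 = 10p and p' = 97.2; q' = 1486 − 9(97.2) = 611.2.
Change in price: 97.2 − 110 = -12.8.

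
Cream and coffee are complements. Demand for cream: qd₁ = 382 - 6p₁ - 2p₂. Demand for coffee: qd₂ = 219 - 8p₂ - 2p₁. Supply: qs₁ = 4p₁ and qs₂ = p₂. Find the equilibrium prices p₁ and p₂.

p₁ = 1500/43, p₂ = 713/43

Market 1: 382 - 6p₁ - 2p₂ = 4p₁ → 10p₁ + 2p₂ = 382.
Market 2: 9p₂ + 2p₁ = 219.
Eliminating p₂: 9×(1) − 2×(2) gives 86p₁ = 3000, so p₁ = 1500/43.
Back-substitute into (2): p₂ = (219 − 2×1500/43) / 9 = 713/43.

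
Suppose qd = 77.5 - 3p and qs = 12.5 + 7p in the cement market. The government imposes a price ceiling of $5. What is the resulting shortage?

Equilibrium price would be p* = 6.5, so the ceiling at 5 binds.
At p = 5: qd = 77.5 − 3(5) = 62.5, qs = 12.5 + 7(5) = 47.5.
Shortage = 62.5 − 47.5 = 15.

Shortage = 15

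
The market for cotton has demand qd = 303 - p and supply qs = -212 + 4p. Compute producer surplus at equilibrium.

Equilibrium: 303 - p = -212 + 4p gives p* = 103, q* = 200.
Supply starts at p = 53 (where qs = 0).
PS = ½(103 − 53)(200) = 5000.

Producer surplus = 5000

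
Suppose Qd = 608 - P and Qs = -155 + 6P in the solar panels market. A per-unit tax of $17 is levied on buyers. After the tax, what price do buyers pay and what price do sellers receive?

Buyers pay 865/7, sellers receive 746/7

Pre-tax equilibrium: P* = 109, Q* = 499.
Tax on buyers shifts demand to Qd = 608 − 1(P + 17) = 591 - P.
591 - P = -155 + 6P gives seller price Ps = 746/7; buyers pay Pb = 746/7 + 17 = 865/7.
New quantity: Q = 608 − 1(865/7) = 3391/7.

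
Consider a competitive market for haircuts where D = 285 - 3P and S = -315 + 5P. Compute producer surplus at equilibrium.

Equilibrium: 285 - 3P = -315 + 5P gives P* = 75, Q* = 60.
Supply starts at P = 63 (where S = 0).
PS = ½(75 − 63)(60) = 360.

Producer surplus = 360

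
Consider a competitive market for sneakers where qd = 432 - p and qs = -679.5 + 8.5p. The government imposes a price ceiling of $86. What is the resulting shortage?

Shortage = 294.5

Equilibrium price would be p* = 117, so the ceiling at 86 binds.
At p = 86: qd = 432 − 1(86) = 346, qs = -679.5 + 8.5(86) = 51.5.
Shortage = 346 − 51.5 = 294.5.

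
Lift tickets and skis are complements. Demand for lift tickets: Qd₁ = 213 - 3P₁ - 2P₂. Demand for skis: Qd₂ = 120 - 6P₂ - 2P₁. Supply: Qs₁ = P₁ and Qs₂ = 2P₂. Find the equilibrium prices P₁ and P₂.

P₁ = 366/7, P₂ = 27/14

Market 1: 213 - 3P₁ - 2P₂ = P₁ → 4P₁ + 2P₂ = 213.
Market 2: 8P₂ + 2P₁ = 120.
Eliminating P₂: 8×(1) − 2×(2) gives 28P₁ = 1464, so P₁ = 366/7.
Back-substitute into (2): P₂ = (120 − 2×366/7) / 8 = 27/14.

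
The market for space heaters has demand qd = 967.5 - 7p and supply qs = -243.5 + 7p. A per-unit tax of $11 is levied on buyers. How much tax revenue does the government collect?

Tax revenue = 3558.5

Pre-tax equilibrium: p* = 86.5, q* = 362.
Tax on buyers shifts demand to qd = 967.5 − 7(p + 11) = 890.5 - 7p.
890.5 - 7p = -243.5 + 7p gives seller price ps = 81; buyers pay pb = 81 + 11 = 92.
New quantity: q = 967.5 − 7(92) = 323.5.
Revenue = 11 × 323.5 = 3558.5.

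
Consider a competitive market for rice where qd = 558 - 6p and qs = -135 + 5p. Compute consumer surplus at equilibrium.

Consumer surplus = 2700

Equilibrium: 558 - 6p = -135 + 5p gives p* = 63, q* = 180.
Demand choke price (qd = 0): p = 93.
CS = ½(93 − 63)(180) = 2700.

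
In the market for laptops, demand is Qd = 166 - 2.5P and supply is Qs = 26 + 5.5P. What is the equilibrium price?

P* = 17.5

Set Qd = Qs: 166 - 2.5P = 26 + 5.5P.
140 = 8P, so P* = 17.5.
Q* = 166 − 2.5(17.5) = 122.25.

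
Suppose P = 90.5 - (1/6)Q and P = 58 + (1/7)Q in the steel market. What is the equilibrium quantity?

Q* = 105

Set the two price expressions equal: 90.5 - (1/6)Q = 58 + (1/7)Q.
32.5 = (13/42)Q, so Q* = 105.
P* = 90.5 − (1/6)(105) = 73.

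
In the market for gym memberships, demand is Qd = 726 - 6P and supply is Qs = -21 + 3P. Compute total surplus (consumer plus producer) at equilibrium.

Equilibrium: 726 - 6P = -21 + 3P gives P* = 83, Q* = 228.
Demand choke price: P = 121; supply starts at P = 7.
CS = ½(121 − 83)(228) = 4332; PS = ½(83 − 7)(228) = 8664.

Total surplus = 12996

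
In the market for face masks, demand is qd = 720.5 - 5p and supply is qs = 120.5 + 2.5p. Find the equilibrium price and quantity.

Set qd = qs: 720.5 - 5p = 120.5 + 2.5p.
600 = 7.5p, so p* = 80.
q* = 720.5 − 5(80) = 320.5.

p* = 80, q* = 320.5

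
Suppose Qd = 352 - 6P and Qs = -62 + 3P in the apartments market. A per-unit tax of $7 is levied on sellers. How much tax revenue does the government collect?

Pre-tax equilibrium: P* = 46, Q* = 76.
Tax on sellers shifts supply to Qs = -62 + 3(P − 7) = -83 + 3P.
352 - 6P = -83 + 3P gives buyer price Pb = 145/3; sellers receive Ps = 145/3 − 7 = 124/3.
New quantity: Q = 352 − 6(145/3) = 62.
Revenue = 7 × 62 = 434.

Tax revenue = 434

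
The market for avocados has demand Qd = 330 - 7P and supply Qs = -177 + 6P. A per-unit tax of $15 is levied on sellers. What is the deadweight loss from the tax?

Deadweight loss = 4725/13

Pre-tax equilibrium: P* = 39, Q* = 57.
Tax on sellers shifts supply to Qs = -177 + 6(P − 15) = -267 + 6P.
330 - 7P = -267 + 6P gives buyer price Pb = 597/13; sellers receive Ps = 597/13 − 15 = 402/13.
New quantity: Q = 330 − 7(597/13) = 111/13.
DWL = ½ × 15 × (57 − 111/13) = 4725/13.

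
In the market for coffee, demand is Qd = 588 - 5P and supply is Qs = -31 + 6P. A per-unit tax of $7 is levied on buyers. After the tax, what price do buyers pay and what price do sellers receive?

Pre-tax equilibrium: P* = 619/11, Q* = 3373/11.
Tax on buyers shifts demand to Qd = 588 − 5(P + 7) = 553 - 5P.
553 - 5P = -31 + 6P gives seller price Ps = 584/11; buyers pay Pb = 584/11 + 7 = 661/11.
New quantity: Q = 588 − 5(661/11) = 3163/11.

Buyers pay 661/11, sellers receive 584/11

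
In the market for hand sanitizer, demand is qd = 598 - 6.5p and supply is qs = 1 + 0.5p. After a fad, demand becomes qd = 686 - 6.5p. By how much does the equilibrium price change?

Δp = 88/7

Original equilibrium: p* = 597/7, q* = 611/14.
New equilibrium: 686 - 6.5p = 1 + 0.5p, so 685 = 7p and p' = 685/7; q' = 686 − 6.5(685/7) = 699/14.
Change in price: 685/7 − 597/7 = 88/7.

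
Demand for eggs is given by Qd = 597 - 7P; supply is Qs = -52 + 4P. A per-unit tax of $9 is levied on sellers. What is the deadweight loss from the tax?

Pre-tax equilibrium: P* = 59, Q* = 184.
Tax on sellers shifts supply to Qs = -52 + 4(P − 9) = -88 + 4P.
597 - 7P = -88 + 4P gives buyer price Pb = 685/11; sellers receive Ps = 685/11 − 9 = 586/11.
New quantity: Q = 597 − 7(685/11) = 1772/11.
DWL = ½ × 9 × (184 − 1772/11) = 1134/11.

Deadweight loss = 1134/11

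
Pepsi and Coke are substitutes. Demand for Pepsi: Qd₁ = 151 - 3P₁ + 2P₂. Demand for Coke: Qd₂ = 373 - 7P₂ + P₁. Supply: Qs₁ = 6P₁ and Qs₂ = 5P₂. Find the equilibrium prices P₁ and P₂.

P₁ = 1279/53, P₂ = 1754/53

Market 1: 151 - 3P₁ + 2P₂ = 6P₁ → 9P₁ - 2P₂ = 151.
Market 2: 12P₂ - P₁ = 373.
Eliminating P₂: 12×(1) + 2×(2) gives 106P₁ = 2558, so P₁ = 1279/53.
Back-substitute into (2): P₂ = (373 + 1×1279/53) / 12 = 1754/53.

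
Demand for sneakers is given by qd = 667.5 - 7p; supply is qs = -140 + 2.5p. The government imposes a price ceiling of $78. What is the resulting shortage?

Equilibrium price would be p* = 85, so the ceiling at 78 binds.
At p = 78: qd = 667.5 − 7(78) = 121.5, qs = -140 + 2.5(78) = 55.
Shortage = 121.5 − 55 = 66.5.

Shortage = 66.5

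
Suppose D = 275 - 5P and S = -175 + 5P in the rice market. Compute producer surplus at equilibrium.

Producer surplus = 250

Equilibrium: 275 - 5P = -175 + 5P gives P* = 45, Q* = 50.
Supply starts at P = 35 (where S = 0).
PS = ½(45 − 35)(50) = 250.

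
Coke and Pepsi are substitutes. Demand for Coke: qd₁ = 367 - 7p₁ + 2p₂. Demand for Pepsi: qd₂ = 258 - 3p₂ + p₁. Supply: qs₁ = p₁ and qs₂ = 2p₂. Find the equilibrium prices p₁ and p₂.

p₁ = 2351/38, p₂ = 2431/38

Market 1: 367 - 7p₁ + 2p₂ = p₁ → 8p₁ - 2p₂ = 367.
Market 2: 5p₂ - p₁ = 258.
Eliminating p₂: 5×(1) + 2×(2) gives 38p₁ = 2351, so p₁ = 2351/38.
Back-substitute into (2): p₂ = (258 + 1×2351/38) / 5 = 2431/38.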